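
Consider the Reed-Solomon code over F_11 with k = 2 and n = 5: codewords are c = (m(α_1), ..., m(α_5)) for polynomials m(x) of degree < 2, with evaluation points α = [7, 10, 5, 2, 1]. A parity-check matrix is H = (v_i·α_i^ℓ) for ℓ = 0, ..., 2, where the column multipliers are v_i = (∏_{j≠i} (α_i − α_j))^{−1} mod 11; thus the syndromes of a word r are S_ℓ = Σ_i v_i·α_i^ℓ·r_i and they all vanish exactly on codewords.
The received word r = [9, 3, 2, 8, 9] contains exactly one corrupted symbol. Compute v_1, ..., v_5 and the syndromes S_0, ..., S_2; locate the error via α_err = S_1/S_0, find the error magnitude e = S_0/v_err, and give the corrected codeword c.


S = (3, 3, 3), error at position 5, error magnitude e = 10, c = [9, 3, 2, 8, 10].

Step 1: column multipliers v_i = (∏_{j≠i}(α_i − α_j))^{−1} mod 11.
  i = 1 (α = 7): (7−10)(7−5)(7−2)(7−1) = (−3)·2·5·6 = −180 ≡ 7, so v_1 = 7^{−1} = 8 (mod 11).
  i = 2 (α = 10): (10−7)(10−5)(10−2)(10−1) = 3·5·8·9 = 1080 ≡ 2, so v_2 = 2^{−1} = 6 (mod 11).
  i = 3 (α = 5): (5−7)(5−10)(5−2)(5−1) = (−2)·(−5)·3·4 = 120 ≡ 10, so v_3 = 10^{−1} = 10 (mod 11).
  i = 4 (α = 2): (2−7)(2−10)(2−5)(2−1) = (−5)·(−8)·(−3)·1 = −120 ≡ 1, so v_4 = 1^{−1} = 1 (mod 11).
  i = 5 (α = 1): (1−7)(1−10)(1−5)(1−2) = (−6)·(−9)·(−4)·(−1) = 216 ≡ 7, so v_5 = 7^{−1} = 8 (mod 11).
  v = [8, 6, 10, 1, 8].
Step 2: syndromes of r = [9, 3, 2, 8, 9] (all sums mod 11).
  S_0 = Σ v_i r_i = 8·9 + 6·3 + 10·2 + 1·8 + 8·9 = 190 ≡ 3.
  S_1 = Σ v_i α_i r_i = 8·7·9 + 6·10·3 + 10·5·2 + 1·2·8 + 8·1·9 = 872 ≡ 3.
  α_i^2 mod 11 = [5, 1, 3, 4, 1].
  S_2 = Σ v_i α_i^2 r_i = 8·5·9 + 6·1·3 + 10·3·2 + 1·4·8 + 8·1·9 = 542 ≡ 3.
  S = (3, 3, 3) ≠ 0, so r is not a codeword (an error is present).
Step 3: locate the error. For a single error e at position i, S_ℓ = v_i·e·α_i^ℓ, so α_err = S_1/S_0.
  S_0^{−1} = 3^{−1} = 4 (mod 11), so α_err = 3·4 = 12 ≡ 1 = α_5. Error position i = 5.
  Consistency check: S_2/S_1 = 3·4 = 12 ≡ 1 = α_err ✓ (single-error assumption holds).
Step 4: error magnitude e = S_0/v_5 = S_0·∏_{j≠5}(α_5 − α_j) = 3·7 = 21 ≡ 10 (mod 11).
Step 5: correct position 5: c_5 = r_5 − e = 9 − 10 ≡ 10 (mod 11). Hence c = [9, 3, 2, 8, 10].
  Check: interpolating c through the α_i gives m(x) = 1 + 9·x (degree < 2) with m(α_i) = c_i for every i, so c is indeed a codeword.


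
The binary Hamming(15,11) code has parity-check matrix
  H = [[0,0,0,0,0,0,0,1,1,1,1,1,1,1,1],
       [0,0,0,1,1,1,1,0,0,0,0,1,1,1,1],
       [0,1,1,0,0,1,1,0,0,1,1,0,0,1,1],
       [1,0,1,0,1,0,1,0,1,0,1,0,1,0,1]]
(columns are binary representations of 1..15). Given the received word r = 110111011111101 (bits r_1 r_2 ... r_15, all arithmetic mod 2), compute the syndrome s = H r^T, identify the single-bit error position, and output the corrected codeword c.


s = (1, 0, 1, 0)^T, error position = 10, corrected codeword c = 110111011011101

Compute s = H r^T mod 2 one row at a time:
  s_1 = 1 + 1 + 1 + 1 + 1 + 1 + 0 + 1 = 7 ≡ 1 (mod 2).
  s_2 = 1 + 1 + 1 + 0 + 1 + 1 + 0 + 1 = 6 ≡ 0 (mod 2).
  s_3 = 1 + 0 + 1 + 0 + 1 + 1 + 0 + 1 = 5 ≡ 1 (mod 2).
  s_4 = 1 + 0 + 1 + 0 + 1 + 1 + 1 + 1 = 6 ≡ 0 (mod 2).
s = (1, 0, 1, 0)^T — this equals column 10 of H (binary 1010), so error is at position 10.
Correct: flip bit 10 of r = 110111011111101 to get c = 110111011011101.


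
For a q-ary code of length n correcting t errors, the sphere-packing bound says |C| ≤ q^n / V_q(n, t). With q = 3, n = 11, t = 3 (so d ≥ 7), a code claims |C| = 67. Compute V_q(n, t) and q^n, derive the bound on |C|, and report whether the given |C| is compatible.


V_q(n, t) = 1563, q^n = 177147, Hamming bound = 113, |C| = 67 ≤ bound (satisfied).

Step 1: Compute V_q(n, t) = Σ_{j=0}^3 C(n, j) (q−1)^j.
  j = 0: C(11,0)·(2)^0 = 1·1 = 1.
  j = 1: C(11,1)·(2)^1 = 11·2 = 22.
  j = 2: C(11,2)·(2)^2 = 55·4 = 220.
  j = 3: C(11,3)·(2)^3 = 165·8 = 1320.
  V_q(n, t) = 1 + 22 + 220 + 1320 = 1563.
Step 2: q^n = 3^11 = 177147.
Step 3: Hamming bound ⌊q^n / V_q(n,t)⌋ = ⌊177147/1563⌋ = 113.
Step 4: Compare |C| = 67 to 113: satisfied.
The claimed |C| lies below the Hamming bound.


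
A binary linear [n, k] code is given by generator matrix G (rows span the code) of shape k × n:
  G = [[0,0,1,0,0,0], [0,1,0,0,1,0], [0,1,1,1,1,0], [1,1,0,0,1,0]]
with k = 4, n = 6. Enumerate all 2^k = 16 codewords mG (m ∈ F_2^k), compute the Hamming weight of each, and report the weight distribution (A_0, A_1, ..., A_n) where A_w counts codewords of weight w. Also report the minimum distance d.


Weight distribution: A_0 = 1, A_1 = 3, A_2 = 4, A_3 = 4, A_4 = 3, A_5 = 1. Minimum distance d = 1.

Enumerate all 2^4 = 16 messages m ∈ F_2^4.
For each, compute codeword c = mG in F_2^6, then tally its weight.
  m = 0000 → c = 000000, weight = 0.
  m = 1000 → c = 001000, weight = 1.
  m = 0100 → c = 010010, weight = 2.
  m = 1100 → c = 011010, weight = 3.
  m = 0010 → c = 011110, weight = 4.
  m = 1010 → c = 010110, weight = 3.
  m = 0110 → c = 001100, weight = 2.
  m = 1110 → c = 000100, weight = 1.
  m = 0001 → c = 110010, weight = 3.
  m = 1001 → c = 111010, weight = 4.
  m = 0101 → c = 100000, weight = 1.
  m = 1101 → c = 101000, weight = 2.
  m = 0011 → c = 101100, weight = 3.
  m = 1011 → c = 100100, weight = 2.
  m = 0111 → c = 111110, weight = 5.
  m = 1111 → c = 110110, weight = 4.
Tally weights:
  weight 0: 1 codewords.
  weight 1: 3 codewords.
  weight 2: 4 codewords.
  weight 3: 4 codewords.
  weight 4: 3 codewords.
  weight 5: 1 codewords.
Minimum distance d = smallest w > 0 with A_w > 0 = 1.
Sanity: Σ A_w = 16 = 2^4 = 16 ✓.


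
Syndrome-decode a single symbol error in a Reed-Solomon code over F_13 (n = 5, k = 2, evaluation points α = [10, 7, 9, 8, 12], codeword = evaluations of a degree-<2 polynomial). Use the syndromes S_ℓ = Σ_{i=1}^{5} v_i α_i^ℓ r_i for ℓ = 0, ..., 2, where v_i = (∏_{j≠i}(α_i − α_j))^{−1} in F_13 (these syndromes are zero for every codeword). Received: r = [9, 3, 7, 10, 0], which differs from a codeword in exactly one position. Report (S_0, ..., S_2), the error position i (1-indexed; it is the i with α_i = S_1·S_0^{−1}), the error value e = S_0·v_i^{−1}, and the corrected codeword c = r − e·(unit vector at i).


S = (1, 8, 12), error at position 4, error magnitude e = 5, c = [9, 3, 7, 5, 0].

Step 1: column multipliers v_i = (∏_{j≠i}(α_i − α_j))^{−1} mod 13.
  i = 1 (α = 10): (10−7)(10−9)(10−8)(10−12) = 3·1·2·(−2) = −12 ≡ 1, so v_1 = 1^{−1} = 1 (mod 13).
  i = 2 (α = 7): (7−10)(7−9)(7−8)(7−12) = (−3)·(−2)·(−1)·(−5) = 30 ≡ 4, so v_2 = 4^{−1} = 10 (mod 13).
  i = 3 (α = 9): (9−10)(9−7)(9−8)(9−12) = (−1)·2·1·(−3) = 6 ≡ 6, so v_3 = 6^{−1} = 11 (mod 13).
  i = 4 (α = 8): (8−10)(8−7)(8−9)(8−12) = (−2)·1·(−1)·(−4) = −8 ≡ 5, so v_4 = 5^{−1} = 8 (mod 13).
  i = 5 (α = 12): (12−10)(12−7)(12−9)(12−8) = 2·5·3·4 = 120 ≡ 3, so v_5 = 3^{−1} = 9 (mod 13).
  v = [1, 10, 11, 8, 9].
Step 2: syndromes of r = [9, 3, 7, 10, 0] (all sums mod 13).
  S_0 = Σ v_i r_i = 1·9 + 10·3 + 11·7 + 8·10 + 9·0 = 196 ≡ 1.
  S_1 = Σ v_i α_i r_i = 1·10·9 + 10·7·3 + 11·9·7 + 8·8·10 + 9·12·0 = 1633 ≡ 8.
  α_i^2 mod 13 = [9, 10, 3, 12, 1].
  S_2 = Σ v_i α_i^2 r_i = 1·9·9 + 10·10·3 + 11·3·7 + 8·12·10 + 9·1·0 = 1572 ≡ 12.
  S = (1, 8, 12) ≠ 0, so r is not a codeword (an error is present).
Step 3: locate the error. For a single error e at position i, S_ℓ = v_i·e·α_i^ℓ, so α_err = S_1/S_0.
  S_0^{−1} = 1^{−1} = 1 (mod 13), so α_err = 8·1 = 8 ≡ 8 = α_4. Error position i = 4.
  Consistency check: S_2/S_1 = 12·5 = 60 ≡ 8 = α_err ✓ (single-error assumption holds).
Step 4: error magnitude e = S_0/v_4 = S_0·∏_{j≠4}(α_4 − α_j) = 1·5 = 5 ≡ 5 (mod 13).
Step 5: correct position 4: c_4 = r_4 − e = 10 − 5 ≡ 5 (mod 13). Hence c = [9, 3, 7, 5, 0].
  Check: interpolating c through the α_i gives m(x) = 2 + 2·x (degree < 2) with m(α_i) = c_i for every i, so c is indeed a codeword.


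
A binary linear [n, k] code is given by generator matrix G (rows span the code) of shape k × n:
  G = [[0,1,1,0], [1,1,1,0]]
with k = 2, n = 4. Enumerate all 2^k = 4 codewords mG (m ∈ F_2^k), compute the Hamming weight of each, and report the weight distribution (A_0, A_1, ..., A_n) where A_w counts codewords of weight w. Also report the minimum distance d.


Weight distribution: A_0 = 1, A_1 = 1, A_2 = 1, A_3 = 1. Minimum distance d = 1.

Enumerate all 2^2 = 4 messages m ∈ F_2^2.
For each, compute codeword c = mG in F_2^4, then tally its weight.
  m = 00 → c = 0000, weight = 0.
  m = 10 → c = 0110, weight = 2.
  m = 01 → c = 1110, weight = 3.
  m = 11 → c = 1000, weight = 1.
Tally weights:
  weight 0: 1 codewords.
  weight 1: 1 codewords.
  weight 2: 1 codewords.
  weight 3: 1 codewords.
Minimum distance d = smallest w > 0 with A_w > 0 = 1.
Sanity: Σ A_w = 4 = 2^2 = 4 ✓.


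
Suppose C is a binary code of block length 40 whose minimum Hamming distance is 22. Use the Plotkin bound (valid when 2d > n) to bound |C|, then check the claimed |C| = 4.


Plotkin bound M ≤ 10; given |C| = 4 ≤ bound (satisfied).

Check applicability: 2d = 44, n = 40.
2d − n = 4 > 0, so Plotkin applies.
Compute d/(2d−n) = 22/4 ≈ 5.5000.
⌊d/(2d−n)⌋ = 5.
Plotkin bound: M ≤ 2·5 = 10.
Given |C| = 4, check: satisfied.
This |C| is below the Plotkin bound.


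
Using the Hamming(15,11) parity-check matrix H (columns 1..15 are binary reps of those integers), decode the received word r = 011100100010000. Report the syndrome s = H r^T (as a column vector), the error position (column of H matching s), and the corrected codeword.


s = (1, 0, 0, 1)^T, error position = 9, corrected codeword c = 011100101010000

Compute s = H r^T mod 2 one row at a time:
  s_1 = 0 + 0 + 0 + 1 + 0 + 0 + 0 + 0 = 1 ≡ 1 (mod 2).
  s_2 = 1 + 0 + 0 + 1 + 0 + 0 + 0 + 0 = 2 ≡ 0 (mod 2).
  s_3 = 1 + 1 + 0 + 1 + 0 + 1 + 0 + 0 = 4 ≡ 0 (mod 2).
  s_4 = 0 + 1 + 0 + 1 + 0 + 1 + 0 + 0 = 3 ≡ 1 (mod 2).
s = (1, 0, 0, 1)^T — this equals column 9 of H (binary 1001), so error is at position 9.
Correct: flip bit 9 of r = 011100100010000 to get c = 011100101010000.


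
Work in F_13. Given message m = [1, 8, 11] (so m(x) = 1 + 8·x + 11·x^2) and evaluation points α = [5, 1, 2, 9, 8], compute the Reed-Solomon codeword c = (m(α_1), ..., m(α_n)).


c = [4, 7, 9, 2, 2]

Message polynomial: m(x) = 1 + 8·x + 11·x^2 (mod 13).
For each evaluation point α_i, compute m(α_i) mod 13:
  α_1 = 5: Horner steps 11 → 11 → 4, so m(5) = 4.
  α_2 = 1: Horner steps 11 → 6 → 7, so m(1) = 7.
  α_3 = 2: Horner steps 11 → 4 → 9, so m(2) = 9.
  α_4 = 9: Horner steps 11 → 3 → 2, so m(9) = 2.
  α_5 = 8: Horner steps 11 → 5 → 2, so m(8) = 2.
Codeword c = [4, 7, 9, 2, 2] ∈ F_13^5.


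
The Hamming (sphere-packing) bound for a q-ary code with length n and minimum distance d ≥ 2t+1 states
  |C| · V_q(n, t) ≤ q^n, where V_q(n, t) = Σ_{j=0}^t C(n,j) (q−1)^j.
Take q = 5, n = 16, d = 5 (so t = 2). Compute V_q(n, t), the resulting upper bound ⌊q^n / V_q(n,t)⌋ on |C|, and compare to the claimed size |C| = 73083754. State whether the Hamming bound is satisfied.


V_q(n, t) = 1985, q^n = 152587890625, Hamming bound = 76870473, |C| = 73083754 ≤ bound (satisfied).

Step 1: Compute V_q(n, t) = Σ_{j=0}^2 C(n, j) (q−1)^j.
  j = 0: C(16,0)·(4)^0 = 1·1 = 1.
  j = 1: C(16,1)·(4)^1 = 16·4 = 64.
  j = 2: C(16,2)·(4)^2 = 120·16 = 1920.
  V_q(n, t) = 1 + 64 + 1920 = 1985.
Step 2: q^n = 5^16 = 152587890625.
Step 3: Hamming bound ⌊q^n / V_q(n,t)⌋ = ⌊152587890625/1985⌋ = 76870473.
Step 4: Compare |C| = 73083754 to 76870473: satisfied.
The claimed |C| lies below the Hamming bound.


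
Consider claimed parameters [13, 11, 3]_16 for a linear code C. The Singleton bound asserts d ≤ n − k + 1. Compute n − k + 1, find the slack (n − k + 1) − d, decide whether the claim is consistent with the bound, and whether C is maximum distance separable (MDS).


Singleton RHS = n − k + 1 = 3, slack = 0, bound satisfied, MDS.

Singleton bound: d ≤ n − k + 1.
Here n = 13, k = 11, so n − k + 1 = 3.
Given d = 3, check d ≤ 3: YES.
Slack = (n − k + 1) − d = 0.
The code is MDS (slack = 0).
Description: the claimed parameters are [13, 11, 3]_16; such a code would be MDS (meets Singleton bound).


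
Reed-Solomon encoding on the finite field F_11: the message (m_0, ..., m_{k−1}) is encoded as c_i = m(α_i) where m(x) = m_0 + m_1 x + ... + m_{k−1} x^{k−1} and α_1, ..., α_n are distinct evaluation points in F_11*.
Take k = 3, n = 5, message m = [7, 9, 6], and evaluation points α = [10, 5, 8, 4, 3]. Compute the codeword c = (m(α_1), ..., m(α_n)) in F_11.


c = [4, 4, 1, 7, 0]

Message polynomial: m(x) = 7 + 9·x + 6·x^2 (mod 11).
For each evaluation point α_i, compute m(α_i) mod 11:
  α_1 = 10: Horner steps 6 → 3 → 4, so m(10) = 4.
  α_2 = 5: Horner steps 6 → 6 → 4, so m(5) = 4.
  α_3 = 8: Horner steps 6 → 2 → 1, so m(8) = 1.
  α_4 = 4: Horner steps 6 → 0 → 7, so m(4) = 7.
  α_5 = 3: Horner steps 6 → 5 → 0, so m(3) = 0.
Codeword c = [4, 4, 1, 7, 0] ∈ F_11^5.


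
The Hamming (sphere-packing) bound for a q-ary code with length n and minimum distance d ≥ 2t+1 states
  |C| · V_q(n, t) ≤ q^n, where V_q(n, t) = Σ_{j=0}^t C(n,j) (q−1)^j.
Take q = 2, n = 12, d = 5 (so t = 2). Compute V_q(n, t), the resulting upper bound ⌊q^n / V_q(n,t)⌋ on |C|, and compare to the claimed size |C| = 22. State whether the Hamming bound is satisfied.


V_q(n, t) = 79, q^n = 4096, Hamming bound = 51, |C| = 22 ≤ bound (satisfied).

Step 1: Compute V_q(n, t) = Σ_{j=0}^2 C(n, j) (q−1)^j.
  j = 0: C(12,0)·(1)^0 = 1·1 = 1.
  j = 1: C(12,1)·(1)^1 = 12·1 = 12.
  j = 2: C(12,2)·(1)^2 = 66·1 = 66.
  V_q(n, t) = 1 + 12 + 66 = 79.
Step 2: q^n = 2^12 = 4096.
Step 3: Hamming bound ⌊q^n / V_q(n,t)⌋ = ⌊4096/79⌋ = 51.
Step 4: Compare |C| = 22 to 51: satisfied.
The claimed |C| lies below the Hamming bound.


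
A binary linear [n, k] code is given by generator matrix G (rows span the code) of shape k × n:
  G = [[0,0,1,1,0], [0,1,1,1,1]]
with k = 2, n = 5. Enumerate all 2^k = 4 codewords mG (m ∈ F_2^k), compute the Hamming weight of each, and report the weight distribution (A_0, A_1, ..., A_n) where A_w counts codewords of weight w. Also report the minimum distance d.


Weight distribution: A_0 = 1, A_2 = 2, A_4 = 1. Minimum distance d = 2.

Enumerate all 2^2 = 4 messages m ∈ F_2^2.
For each, compute codeword c = mG in F_2^5, then tally its weight.
  m = 00 → c = 00000, weight = 0.
  m = 10 → c = 00110, weight = 2.
  m = 01 → c = 01111, weight = 4.
  m = 11 → c = 01001, weight = 2.
Tally weights:
  weight 0: 1 codewords.
  weight 2: 2 codewords.
  weight 4: 1 codewords.
Minimum distance d = smallest w > 0 with A_w > 0 = 2.
Sanity: Σ A_w = 4 = 2^2 = 4 ✓.


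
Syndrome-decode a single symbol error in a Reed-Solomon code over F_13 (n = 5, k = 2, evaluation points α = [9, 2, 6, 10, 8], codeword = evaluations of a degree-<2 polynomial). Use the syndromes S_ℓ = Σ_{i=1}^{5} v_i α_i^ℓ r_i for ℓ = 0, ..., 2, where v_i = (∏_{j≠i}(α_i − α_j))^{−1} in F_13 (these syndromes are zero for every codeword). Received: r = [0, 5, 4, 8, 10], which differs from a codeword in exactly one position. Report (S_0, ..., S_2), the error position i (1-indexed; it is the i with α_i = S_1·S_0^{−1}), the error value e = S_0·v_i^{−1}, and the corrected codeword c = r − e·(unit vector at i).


S = (8, 2, 7), error at position 4, error magnitude e = 5, c = [0, 5, 4, 3, 10].

Step 1: column multipliers v_i = (∏_{j≠i}(α_i − α_j))^{−1} mod 13.
  i = 1 (α = 9): (9−2)(9−6)(9−10)(9−8) = 7·3·(−1)·1 = −21 ≡ 5, so v_1 = 5^{−1} = 8 (mod 13).
  i = 2 (α = 2): (2−9)(2−6)(2−10)(2−8) = (−7)·(−4)·(−8)·(−6) = 1344 ≡ 5, so v_2 = 5^{−1} = 8 (mod 13).
  i = 3 (α = 6): (6−9)(6−2)(6−10)(6−8) = (−3)·4·(−4)·(−2) = −96 ≡ 8, so v_3 = 8^{−1} = 5 (mod 13).
  i = 4 (α = 10): (10−9)(10−2)(10−6)(10−8) = 1·8·4·2 = 64 ≡ 12, so v_4 = 12^{−1} = 12 (mod 13).
  i = 5 (α = 8): (8−9)(8−2)(8−6)(8−10) = (−1)·6·2·(−2) = 24 ≡ 11, so v_5 = 11^{−1} = 6 (mod 13).
  v = [8, 8, 5, 12, 6].
Step 2: syndromes of r = [0, 5, 4, 8, 10] (all sums mod 13).
  S_0 = Σ v_i r_i = 8·0 + 8·5 + 5·4 + 12·8 + 6·10 = 216 ≡ 8.
  S_1 = Σ v_i α_i r_i = 8·9·0 + 8·2·5 + 5·6·4 + 12·10·8 + 6·8·10 = 1640 ≡ 2.
  α_i^2 mod 13 = [3, 4, 10, 9, 12].
  S_2 = Σ v_i α_i^2 r_i = 8·3·0 + 8·4·5 + 5·10·4 + 12·9·8 + 6·12·10 = 1944 ≡ 7.
  S = (8, 2, 7) ≠ 0, so r is not a codeword (an error is present).
Step 3: locate the error. For a single error e at position i, S_ℓ = v_i·e·α_i^ℓ, so α_err = S_1/S_0.
  S_0^{−1} = 8^{−1} = 5 (mod 13), so α_err = 2·5 = 10 ≡ 10 = α_4. Error position i = 4.
  Consistency check: S_2/S_1 = 7·7 = 49 ≡ 10 = α_err ✓ (single-error assumption holds).
Step 4: error magnitude e = S_0/v_4 = S_0·∏_{j≠4}(α_4 − α_j) = 8·12 = 96 ≡ 5 (mod 13).
Step 5: correct position 4: c_4 = r_4 − e = 8 − 5 ≡ 3 (mod 13). Hence c = [0, 5, 4, 3, 10].
  Check: interpolating c through the α_i gives m(x) = 12 + 3·x (degree < 2) with m(α_i) = c_i for every i, so c is indeed a codeword.


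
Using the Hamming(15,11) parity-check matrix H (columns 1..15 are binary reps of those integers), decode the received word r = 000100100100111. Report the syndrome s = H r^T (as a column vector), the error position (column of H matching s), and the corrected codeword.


s = (0, 1, 0, 1)^T, error position = 5, corrected codeword c = 000110100100111

Compute s = H r^T mod 2 one row at a time:
  s_1 = 0 + 0 + 1 + 0 + 0 + 1 + 1 + 1 = 4 ≡ 0 (mod 2).
  s_2 = 1 + 0 + 0 + 1 + 0 + 1 + 1 + 1 = 5 ≡ 1 (mod 2).
  s_3 = 0 + 0 + 0 + 1 + 1 + 0 + 1 + 1 = 4 ≡ 0 (mod 2).
  s_4 = 0 + 0 + 0 + 1 + 0 + 0 + 1 + 1 = 3 ≡ 1 (mod 2).
s = (0, 1, 0, 1)^T — this equals column 5 of H (binary 0101), so error is at position 5.
Correct: flip bit 5 of r = 000100100100111 to get c = 000110100100111.


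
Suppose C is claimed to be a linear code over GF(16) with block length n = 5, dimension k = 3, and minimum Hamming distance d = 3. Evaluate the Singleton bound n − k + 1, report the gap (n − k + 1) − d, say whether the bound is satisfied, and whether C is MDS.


Singleton RHS = n − k + 1 = 3, slack = 0, bound satisfied, MDS.

Singleton bound: d ≤ n − k + 1.
Here n = 5, k = 3, so n − k + 1 = 3.
Given d = 3, check d ≤ 3: YES.
Slack = (n − k + 1) − d = 0.
The code is MDS (slack = 0).
Description: the claimed parameters are [5, 3, 3]_16; such a code would be MDS (meets Singleton bound).


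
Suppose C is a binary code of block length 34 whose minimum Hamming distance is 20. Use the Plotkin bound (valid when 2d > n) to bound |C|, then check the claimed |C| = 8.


Plotkin bound M ≤ 6; given |C| = 8 > bound (violated).

Check applicability: 2d = 40, n = 34.
2d − n = 6 > 0, so Plotkin applies.
Compute d/(2d−n) = 20/6 ≈ 3.3333.
⌊d/(2d−n)⌋ = 3.
Plotkin bound: M ≤ 2·3 = 6.
Given |C| = 8, check: VIOLATED.
This |C| is above the Plotkin bound, so no binary code with n = 34, d = 20 and 8 codewords exists.


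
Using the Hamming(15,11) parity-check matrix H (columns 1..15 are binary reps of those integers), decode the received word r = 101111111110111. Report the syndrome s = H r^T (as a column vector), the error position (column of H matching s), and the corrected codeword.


s = (1, 1, 1, 0)^T, error position = 14, corrected codeword c = 101111111110101

Compute s = H r^T mod 2 one row at a time:
  s_1 = 1 + 1 + 1 + 1 + 0 + 1 + 1 + 1 = 7 ≡ 1 (mod 2).
  s_2 = 1 + 1 + 1 + 1 + 0 + 1 + 1 + 1 = 7 ≡ 1 (mod 2).
  s_3 = 0 + 1 + 1 + 1 + 1 + 1 + 1 + 1 = 7 ≡ 1 (mod 2).
  s_4 = 1 + 1 + 1 + 1 + 1 + 1 + 1 + 1 = 8 ≡ 0 (mod 2).
s = (1, 1, 1, 0)^T — this equals column 14 of H (binary 1110), so error is at position 14.
Correct: flip bit 14 of r = 101111111110111 to get c = 101111111110101.


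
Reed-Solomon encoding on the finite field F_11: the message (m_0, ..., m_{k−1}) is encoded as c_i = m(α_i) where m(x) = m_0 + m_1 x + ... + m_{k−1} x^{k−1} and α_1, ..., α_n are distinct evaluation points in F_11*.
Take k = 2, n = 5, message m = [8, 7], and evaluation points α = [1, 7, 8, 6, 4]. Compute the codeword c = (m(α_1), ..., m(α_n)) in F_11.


c = [4, 2, 9, 6, 3]

Message polynomial: m(x) = 8 + 7·x (mod 11).
For each evaluation point α_i, compute m(α_i) mod 11:
  α_1 = 1: Horner steps 7 → 4, so m(1) = 4.
  α_2 = 7: Horner steps 7 → 2, so m(7) = 2.
  α_3 = 8: Horner steps 7 → 9, so m(8) = 9.
  α_4 = 6: Horner steps 7 → 6, so m(6) = 6.
  α_5 = 4: Horner steps 7 → 3, so m(4) = 3.
Codeword c = [4, 2, 9, 6, 3] ∈ F_11^5.


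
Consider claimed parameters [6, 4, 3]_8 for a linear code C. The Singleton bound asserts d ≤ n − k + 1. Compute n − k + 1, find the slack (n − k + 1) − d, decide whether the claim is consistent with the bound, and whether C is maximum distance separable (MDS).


Singleton RHS = n − k + 1 = 3, slack = 0, bound satisfied, MDS.

Singleton bound: d ≤ n − k + 1.
Here n = 6, k = 4, so n − k + 1 = 3.
Given d = 3, check d ≤ 3: YES.
Slack = (n − k + 1) − d = 0.
The code is MDS (slack = 0).
Description: the claimed parameters are [6, 4, 3]_8; such a code would be MDS (meets Singleton bound).


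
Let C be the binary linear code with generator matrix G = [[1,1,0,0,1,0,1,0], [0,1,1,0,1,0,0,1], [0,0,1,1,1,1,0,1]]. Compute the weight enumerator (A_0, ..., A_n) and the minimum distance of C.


Weight distribution: A_0 = 1, A_3 = 1, A_4 = 3, A_5 = 2, A_7 = 1. Minimum distance d = 3.

Enumerate all 2^3 = 8 messages m ∈ F_2^3.
For each, compute codeword c = mG in F_2^8, then tally its weight.
  m = 000 → c = 00000000, weight = 0.
  m = 100 → c = 11001010, weight = 4.
  m = 010 → c = 01101001, weight = 4.
  m = 110 → c = 10100011, weight = 4.
  m = 001 → c = 00111101, weight = 5.
  m = 101 → c = 11110111, weight = 7.
  m = 011 → c = 01010100, weight = 3.
  m = 111 → c = 10011110, weight = 5.
Tally weights:
  weight 0: 1 codewords.
  weight 3: 1 codewords.
  weight 4: 3 codewords.
  weight 5: 2 codewords.
  weight 7: 1 codewords.
Minimum distance d = smallest w > 0 with A_w > 0 = 3.
Sanity: Σ A_w = 8 = 2^3 = 8 ✓.


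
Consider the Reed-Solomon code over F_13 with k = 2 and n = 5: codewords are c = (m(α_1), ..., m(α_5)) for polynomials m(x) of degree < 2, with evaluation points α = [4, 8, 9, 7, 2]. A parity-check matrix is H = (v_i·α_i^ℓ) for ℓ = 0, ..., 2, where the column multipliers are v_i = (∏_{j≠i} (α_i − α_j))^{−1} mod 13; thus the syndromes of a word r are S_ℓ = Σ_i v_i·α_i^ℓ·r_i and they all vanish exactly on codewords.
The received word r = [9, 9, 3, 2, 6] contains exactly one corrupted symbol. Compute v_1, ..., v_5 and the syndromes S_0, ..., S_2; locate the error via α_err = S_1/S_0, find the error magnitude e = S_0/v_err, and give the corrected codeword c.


S = (8, 6, 11), error at position 1, error magnitude e = 2, c = [7, 9, 3, 2, 6].

Step 1: column multipliers v_i = (∏_{j≠i}(α_i − α_j))^{−1} mod 13.
  i = 1 (α = 4): (4−8)(4−9)(4−7)(4−2) = (−4)·(−5)·(−3)·2 = −120 ≡ 10, so v_1 = 10^{−1} = 4 (mod 13).
  i = 2 (α = 8): (8−4)(8−9)(8−7)(8−2) = 4·(−1)·1·6 = −24 ≡ 2, so v_2 = 2^{−1} = 7 (mod 13).
  i = 3 (α = 9): (9−4)(9−8)(9−7)(9−2) = 5·1·2·7 = 70 ≡ 5, so v_3 = 5^{−1} = 8 (mod 13).
  i = 4 (α = 7): (7−4)(7−8)(7−9)(7−2) = 3·(−1)·(−2)·5 = 30 ≡ 4, so v_4 = 4^{−1} = 10 (mod 13).
  i = 5 (α = 2): (2−4)(2−8)(2−9)(2−7) = (−2)·(−6)·(−7)·(−5) = 420 ≡ 4, so v_5 = 4^{−1} = 10 (mod 13).
  v = [4, 7, 8, 10, 10].
Step 2: syndromes of r = [9, 9, 3, 2, 6] (all sums mod 13).
  S_0 = Σ v_i r_i = 4·9 + 7·9 + 8·3 + 10·2 + 10·6 = 203 ≡ 8.
  S_1 = Σ v_i α_i r_i = 4·4·9 + 7·8·9 + 8·9·3 + 10·7·2 + 10·2·6 = 1124 ≡ 6.
  α_i^2 mod 13 = [3, 12, 3, 10, 4].
  S_2 = Σ v_i α_i^2 r_i = 4·3·9 + 7·12·9 + 8·3·3 + 10·10·2 + 10·4·6 = 1376 ≡ 11.
  S = (8, 6, 11) ≠ 0, so r is not a codeword (an error is present).
Step 3: locate the error. For a single error e at position i, S_ℓ = v_i·e·α_i^ℓ, so α_err = S_1/S_0.
  S_0^{−1} = 8^{−1} = 5 (mod 13), so α_err = 6·5 = 30 ≡ 4 = α_1. Error position i = 1.
  Consistency check: S_2/S_1 = 11·11 = 121 ≡ 4 = α_err ✓ (single-error assumption holds).
Step 4: error magnitude e = S_0/v_1 = S_0·∏_{j≠1}(α_1 − α_j) = 8·10 = 80 ≡ 2 (mod 13).
Step 5: correct position 1: c_1 = r_1 − e = 9 − 2 ≡ 7 (mod 13). Hence c = [7, 9, 3, 2, 6].
  Check: interpolating c through the α_i gives m(x) = 5 + 7·x (degree < 2) with m(α_i) = c_i for every i, so c is indeed a codeword.


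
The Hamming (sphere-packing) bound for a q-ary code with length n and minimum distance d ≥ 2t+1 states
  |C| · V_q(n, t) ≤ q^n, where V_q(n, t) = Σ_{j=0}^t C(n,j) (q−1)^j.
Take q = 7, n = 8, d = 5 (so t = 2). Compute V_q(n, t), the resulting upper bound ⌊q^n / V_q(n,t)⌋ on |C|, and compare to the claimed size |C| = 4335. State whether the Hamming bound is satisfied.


V_q(n, t) = 1057, q^n = 5764801, Hamming bound = 5453, |C| = 4335 ≤ bound (satisfied).

Step 1: Compute V_q(n, t) = Σ_{j=0}^2 C(n, j) (q−1)^j.
  j = 0: C(8,0)·(6)^0 = 1·1 = 1.
  j = 1: C(8,1)·(6)^1 = 8·6 = 48.
  j = 2: C(8,2)·(6)^2 = 28·36 = 1008.
  V_q(n, t) = 1 + 48 + 1008 = 1057.
Step 2: q^n = 7^8 = 5764801.
Step 3: Hamming bound ⌊q^n / V_q(n,t)⌋ = ⌊5764801/1057⌋ = 5453.
Step 4: Compare |C| = 4335 to 5453: satisfied.
The claimed |C| lies below the Hamming bound.


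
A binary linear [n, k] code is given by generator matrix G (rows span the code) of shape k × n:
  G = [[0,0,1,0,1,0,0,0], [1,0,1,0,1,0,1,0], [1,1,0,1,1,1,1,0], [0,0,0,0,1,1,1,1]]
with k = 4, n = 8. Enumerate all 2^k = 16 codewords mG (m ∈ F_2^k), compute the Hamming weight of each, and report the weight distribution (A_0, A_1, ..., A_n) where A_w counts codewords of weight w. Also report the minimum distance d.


Weight distribution: A_0 = 1, A_2 = 2, A_4 = 9, A_6 = 4. Minimum distance d = 2.

Enumerate all 2^4 = 16 messages m ∈ F_2^4.
For each, compute codeword c = mG in F_2^8, then tally its weight.
  m = 0000 → c = 00000000, weight = 0.
  m = 1000 → c = 00101000, weight = 2.
  m = 0100 → c = 10101010, weight = 4.
  m = 1100 → c = 10000010, weight = 2.
  m = 0010 → c = 11011110, weight = 6.
  m = 1010 → c = 11110110, weight = 6.
  m = 0110 → c = 01110100, weight = 4.
  m = 1110 → c = 01011100, weight = 4.
  m = 0001 → c = 00001111, weight = 4.
  m = 1001 → c = 00100111, weight = 4.
  m = 0101 → c = 10100101, weight = 4.
  m = 1101 → c = 10001101, weight = 4.
  m = 0011 → c = 11010001, weight = 4.
  m = 1011 → c = 11111001, weight = 6.
  m = 0111 → c = 01111011, weight = 6.
  m = 1111 → c = 01010011, weight = 4.
Tally weights:
  weight 0: 1 codewords.
  weight 2: 2 codewords.
  weight 4: 9 codewords.
  weight 6: 4 codewords.
Minimum distance d = smallest w > 0 with A_w > 0 = 2.
Sanity: Σ A_w = 16 = 2^4 = 16 ✓.


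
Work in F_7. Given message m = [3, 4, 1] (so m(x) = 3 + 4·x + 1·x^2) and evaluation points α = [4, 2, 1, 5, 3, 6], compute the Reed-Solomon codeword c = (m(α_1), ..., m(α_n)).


c = [0, 1, 1, 6, 3, 0]

Message polynomial: m(x) = 3 + 4·x + 1·x^2 (mod 7).
For each evaluation point α_i, compute m(α_i) mod 7:
  α_1 = 4: Horner steps 1 → 1 → 0, so m(4) = 0.
  α_2 = 2: Horner steps 1 → 6 → 1, so m(2) = 1.
  α_3 = 1: Horner steps 1 → 5 → 1, so m(1) = 1.
  α_4 = 5: Horner steps 1 → 2 → 6, so m(5) = 6.
  α_5 = 3: Horner steps 1 → 0 → 3, so m(3) = 3.
  α_6 = 6: Horner steps 1 → 3 → 0, so m(6) = 0.
Codeword c = [0, 1, 1, 6, 3, 0] ∈ F_7^6.


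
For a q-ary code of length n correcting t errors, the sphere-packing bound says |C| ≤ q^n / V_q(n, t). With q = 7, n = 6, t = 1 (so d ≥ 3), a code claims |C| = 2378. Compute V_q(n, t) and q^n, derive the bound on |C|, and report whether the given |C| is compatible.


V_q(n, t) = 37, q^n = 117649, Hamming bound = 3179, |C| = 2378 ≤ bound (satisfied).

Step 1: Compute V_q(n, t) = Σ_{j=0}^1 C(n, j) (q−1)^j.
  j = 0: C(6,0)·(6)^0 = 1·1 = 1.
  j = 1: C(6,1)·(6)^1 = 6·6 = 36.
  V_q(n, t) = 1 + 36 = 37.
Step 2: q^n = 7^6 = 117649.
Step 3: Hamming bound ⌊q^n / V_q(n,t)⌋ = ⌊117649/37⌋ = 3179.
Step 4: Compare |C| = 2378 to 3179: satisfied.
The claimed |C| lies below the Hamming bound.


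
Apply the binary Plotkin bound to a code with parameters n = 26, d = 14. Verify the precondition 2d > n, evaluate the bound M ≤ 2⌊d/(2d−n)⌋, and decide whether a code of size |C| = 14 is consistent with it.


Plotkin bound M ≤ 14; given |C| = 14 ≤ bound (satisfied).

Check applicability: 2d = 28, n = 26.
2d − n = 2 > 0, so Plotkin applies.
Compute d/(2d−n) = 14/2 ≈ 7.0000.
⌊d/(2d−n)⌋ = 7.
Plotkin bound: M ≤ 2·7 = 14.
Given |C| = 14, check: satisfied.
This |C| is at the Plotkin bound.


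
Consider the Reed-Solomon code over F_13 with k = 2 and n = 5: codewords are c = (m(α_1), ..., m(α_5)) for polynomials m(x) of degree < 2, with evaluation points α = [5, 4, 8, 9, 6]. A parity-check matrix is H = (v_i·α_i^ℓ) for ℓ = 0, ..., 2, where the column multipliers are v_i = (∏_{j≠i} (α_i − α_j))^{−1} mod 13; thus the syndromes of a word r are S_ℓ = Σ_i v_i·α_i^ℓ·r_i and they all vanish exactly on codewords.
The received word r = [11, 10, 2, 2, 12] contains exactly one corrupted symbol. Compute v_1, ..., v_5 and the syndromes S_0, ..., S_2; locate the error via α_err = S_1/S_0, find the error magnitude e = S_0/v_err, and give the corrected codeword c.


S = (7, 4, 6), error at position 3, error magnitude e = 1, c = [11, 10, 1, 2, 12].

Step 1: column multipliers v_i = (∏_{j≠i}(α_i − α_j))^{−1} mod 13.
  i = 1 (α = 5): (5−4)(5−8)(5−9)(5−6) = 1·(−3)·(−4)·(−1) = −12 ≡ 1, so v_1 = 1^{−1} = 1 (mod 13).
  i = 2 (α = 4): (4−5)(4−8)(4−9)(4−6) = (−1)·(−4)·(−5)·(−2) = 40 ≡ 1, so v_2 = 1^{−1} = 1 (mod 13).
  i = 3 (α = 8): (8−5)(8−4)(8−9)(8−6) = 3·4·(−1)·2 = −24 ≡ 2, so v_3 = 2^{−1} = 7 (mod 13).
  i = 4 (α = 9): (9−5)(9−4)(9−8)(9−6) = 4·5·1·3 = 60 ≡ 8, so v_4 = 8^{−1} = 5 (mod 13).
  i = 5 (α = 6): (6−5)(6−4)(6−8)(6−9) = 1·2·(−2)·(−3) = 12 ≡ 12, so v_5 = 12^{−1} = 12 (mod 13).
  v = [1, 1, 7, 5, 12].
Step 2: syndromes of r = [11, 10, 2, 2, 12] (all sums mod 13).
  S_0 = Σ v_i r_i = 1·11 + 1·10 + 7·2 + 5·2 + 12·12 = 189 ≡ 7.
  S_1 = Σ v_i α_i r_i = 1·5·11 + 1·4·10 + 7·8·2 + 5·9·2 + 12·6·12 = 1161 ≡ 4.
  α_i^2 mod 13 = [12, 3, 12, 3, 10].
  S_2 = Σ v_i α_i^2 r_i = 1·12·11 + 1·3·10 + 7·12·2 + 5·3·2 + 12·10·12 = 1800 ≡ 6.
  S = (7, 4, 6) ≠ 0, so r is not a codeword (an error is present).
Step 3: locate the error. For a single error e at position i, S_ℓ = v_i·e·α_i^ℓ, so α_err = S_1/S_0.
  S_0^{−1} = 7^{−1} = 2 (mod 13), so α_err = 4·2 = 8 ≡ 8 = α_3. Error position i = 3.
  Consistency check: S_2/S_1 = 6·10 = 60 ≡ 8 = α_err ✓ (single-error assumption holds).
Step 4: error magnitude e = S_0/v_3 = S_0·∏_{j≠3}(α_3 − α_j) = 7·2 = 14 ≡ 1 (mod 13).
Step 5: correct position 3: c_3 = r_3 − e = 2 − 1 ≡ 1 (mod 13). Hence c = [11, 10, 1, 2, 12].
  Check: interpolating c through the α_i gives m(x) = 6 + 1·x (degree < 2) with m(α_i) = c_i for every i, so c is indeed a codeword.


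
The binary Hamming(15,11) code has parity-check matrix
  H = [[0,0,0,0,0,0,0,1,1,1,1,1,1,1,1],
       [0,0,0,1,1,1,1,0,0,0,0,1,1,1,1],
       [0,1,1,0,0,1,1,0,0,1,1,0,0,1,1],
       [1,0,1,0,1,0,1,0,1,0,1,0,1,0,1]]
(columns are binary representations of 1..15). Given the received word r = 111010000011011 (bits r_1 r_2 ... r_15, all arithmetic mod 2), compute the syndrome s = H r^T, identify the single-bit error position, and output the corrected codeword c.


s = (0, 0, 1, 1)^T, error position = 3, corrected codeword c = 110010000011011

Compute s = H r^T mod 2 one row at a time:
  s_1 = 0 + 0 + 0 + 1 + 1 + 0 + 1 + 1 = 4 ≡ 0 (mod 2).
  s_2 = 0 + 1 + 0 + 0 + 1 + 0 + 1 + 1 = 4 ≡ 0 (mod 2).
  s_3 = 1 + 1 + 0 + 0 + 0 + 1 + 1 + 1 = 5 ≡ 1 (mod 2).
  s_4 = 1 + 1 + 1 + 0 + 0 + 1 + 0 + 1 = 5 ≡ 1 (mod 2).
s = (0, 0, 1, 1)^T — this equals column 3 of H (binary 0011), so error is at position 3.
Correct: flip bit 3 of r = 111010000011011 to get c = 110010000011011.


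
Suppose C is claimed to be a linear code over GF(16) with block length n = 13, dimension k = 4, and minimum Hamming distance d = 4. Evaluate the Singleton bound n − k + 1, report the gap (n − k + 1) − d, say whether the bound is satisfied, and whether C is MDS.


Singleton RHS = n − k + 1 = 10, slack = 6, bound satisfied, not MDS.

Singleton bound: d ≤ n − k + 1.
Here n = 13, k = 4, so n − k + 1 = 10.
Given d = 4, check d ≤ 10: YES.
Slack = (n − k + 1) − d = 6.
The code is NOT MDS (slack = 6 > 0).
Description: the claimed parameters are [13, 4, 4]_16; such a code would be non-MDS.


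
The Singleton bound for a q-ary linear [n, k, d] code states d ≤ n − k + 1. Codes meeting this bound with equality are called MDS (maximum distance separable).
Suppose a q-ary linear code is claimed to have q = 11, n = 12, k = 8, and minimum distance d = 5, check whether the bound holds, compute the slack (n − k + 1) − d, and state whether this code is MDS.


Singleton RHS = n − k + 1 = 5, slack = 0, bound satisfied, MDS.

Singleton bound: d ≤ n − k + 1.
Here n = 12, k = 8, so n − k + 1 = 5.
Given d = 5, check d ≤ 5: YES.
Slack = (n − k + 1) − d = 0.
The code is MDS (slack = 0).
Description: the claimed parameters are [12, 8, 5]_11; such a code would be MDS (meets Singleton bound).


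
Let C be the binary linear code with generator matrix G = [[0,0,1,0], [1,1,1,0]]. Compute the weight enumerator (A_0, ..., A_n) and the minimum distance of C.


Weight distribution: A_0 = 1, A_1 = 1, A_2 = 1, A_3 = 1. Minimum distance d = 1.

Enumerate all 2^2 = 4 messages m ∈ F_2^2.
For each, compute codeword c = mG in F_2^4, then tally its weight.
  m = 00 → c = 0000, weight = 0.
  m = 10 → c = 0010, weight = 1.
  m = 01 → c = 1110, weight = 3.
  m = 11 → c = 1100, weight = 2.
Tally weights:
  weight 0: 1 codewords.
  weight 1: 1 codewords.
  weight 2: 1 codewords.
  weight 3: 1 codewords.
Minimum distance d = smallest w > 0 with A_w > 0 = 1.
Sanity: Σ A_w = 4 = 2^2 = 4 ✓.


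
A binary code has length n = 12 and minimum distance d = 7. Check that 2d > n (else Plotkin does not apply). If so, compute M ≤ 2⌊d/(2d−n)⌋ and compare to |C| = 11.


Plotkin bound M ≤ 6; given |C| = 11 > bound (violated).

Check applicability: 2d = 14, n = 12.
2d − n = 2 > 0, so Plotkin applies.
Compute d/(2d−n) = 7/2 ≈ 3.5000.
⌊d/(2d−n)⌋ = 3.
Plotkin bound: M ≤ 2·3 = 6.
Given |C| = 11, check: VIOLATED.
This |C| is above the Plotkin bound, so no binary code with n = 12, d = 7 and 11 codewords exists.


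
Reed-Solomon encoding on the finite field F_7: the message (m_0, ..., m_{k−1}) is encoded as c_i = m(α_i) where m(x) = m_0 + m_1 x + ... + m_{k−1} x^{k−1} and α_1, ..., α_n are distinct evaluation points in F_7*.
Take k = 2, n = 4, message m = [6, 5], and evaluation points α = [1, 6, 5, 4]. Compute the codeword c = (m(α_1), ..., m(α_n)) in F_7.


c = [4, 1, 3, 5]

Message polynomial: m(x) = 6 + 5·x (mod 7).
For each evaluation point α_i, compute m(α_i) mod 7:
  α_1 = 1: Horner steps 5 → 4, so m(1) = 4.
  α_2 = 6: Horner steps 5 → 1, so m(6) = 1.
  α_3 = 5: Horner steps 5 → 3, so m(5) = 3.
  α_4 = 4: Horner steps 5 → 5, so m(4) = 5.
Codeword c = [4, 1, 3, 5] ∈ F_7^4.


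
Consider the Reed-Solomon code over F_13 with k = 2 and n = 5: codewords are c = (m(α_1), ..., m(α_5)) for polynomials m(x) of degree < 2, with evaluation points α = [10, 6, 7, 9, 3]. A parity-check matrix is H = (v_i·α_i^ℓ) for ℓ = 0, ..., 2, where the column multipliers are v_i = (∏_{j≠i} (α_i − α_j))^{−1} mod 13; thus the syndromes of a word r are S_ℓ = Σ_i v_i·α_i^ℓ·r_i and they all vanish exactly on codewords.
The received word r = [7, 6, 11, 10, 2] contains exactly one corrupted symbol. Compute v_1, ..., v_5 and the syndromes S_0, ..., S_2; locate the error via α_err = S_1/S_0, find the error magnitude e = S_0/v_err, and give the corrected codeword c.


S = (9, 11, 12), error at position 3, error magnitude e = 8, c = [7, 6, 3, 10, 2].

Step 1: column multipliers v_i = (∏_{j≠i}(α_i − α_j))^{−1} mod 13.
  i = 1 (α = 10): (10−6)(10−7)(10−9)(10−3) = 4·3·1·7 = 84 ≡ 6, so v_1 = 6^{−1} = 11 (mod 13).
  i = 2 (α = 6): (6−10)(6−7)(6−9)(6−3) = (−4)·(−1)·(−3)·3 = −36 ≡ 3, so v_2 = 3^{−1} = 9 (mod 13).
  i = 3 (α = 7): (7−10)(7−6)(7−9)(7−3) = (−3)·1·(−2)·4 = 24 ≡ 11, so v_3 = 11^{−1} = 6 (mod 13).
  i = 4 (α = 9): (9−10)(9−6)(9−7)(9−3) = (−1)·3·2·6 = −36 ≡ 3, so v_4 = 3^{−1} = 9 (mod 13).
  i = 5 (α = 3): (3−10)(3−6)(3−7)(3−9) = (−7)·(−3)·(−4)·(−6) = 504 ≡ 10, so v_5 = 10^{−1} = 4 (mod 13).
  v = [11, 9, 6, 9, 4].
Step 2: syndromes of r = [7, 6, 11, 10, 2] (all sums mod 13).
  S_0 = Σ v_i r_i = 11·7 + 9·6 + 6·11 + 9·10 + 4·2 = 295 ≡ 9.
  S_1 = Σ v_i α_i r_i = 11·10·7 + 9·6·6 + 6·7·11 + 9·9·10 + 4·3·2 = 2390 ≡ 11.
  α_i^2 mod 13 = [9, 10, 10, 3, 9].
  S_2 = Σ v_i α_i^2 r_i = 11·9·7 + 9·10·6 + 6·10·11 + 9·3·10 + 4·9·2 = 2235 ≡ 12.
  S = (9, 11, 12) ≠ 0, so r is not a codeword (an error is present).
Step 3: locate the error. For a single error e at position i, S_ℓ = v_i·e·α_i^ℓ, so α_err = S_1/S_0.
  S_0^{−1} = 9^{−1} = 3 (mod 13), so α_err = 11·3 = 33 ≡ 7 = α_3. Error position i = 3.
  Consistency check: S_2/S_1 = 12·6 = 72 ≡ 7 = α_err ✓ (single-error assumption holds).
Step 4: error magnitude e = S_0/v_3 = S_0·∏_{j≠3}(α_3 − α_j) = 9·11 = 99 ≡ 8 (mod 13).
Step 5: correct position 3: c_3 = r_3 − e = 11 − 8 ≡ 3 (mod 13). Hence c = [7, 6, 3, 10, 2].
  Check: interpolating c through the α_i gives m(x) = 11 + 10·x (degree < 2) with m(α_i) = c_i for every i, so c is indeed a codeword.


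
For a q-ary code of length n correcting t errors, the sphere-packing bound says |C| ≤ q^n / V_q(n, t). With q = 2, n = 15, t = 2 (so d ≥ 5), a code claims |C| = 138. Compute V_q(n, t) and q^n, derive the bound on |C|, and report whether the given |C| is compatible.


V_q(n, t) = 121, q^n = 32768, Hamming bound = 270, |C| = 138 ≤ bound (satisfied).

Step 1: Compute V_q(n, t) = Σ_{j=0}^2 C(n, j) (q−1)^j.
  j = 0: C(15,0)·(1)^0 = 1·1 = 1.
  j = 1: C(15,1)·(1)^1 = 15·1 = 15.
  j = 2: C(15,2)·(1)^2 = 105·1 = 105.
  V_q(n, t) = 1 + 15 + 105 = 121.
Step 2: q^n = 2^15 = 32768.
Step 3: Hamming bound ⌊q^n / V_q(n,t)⌋ = ⌊32768/121⌋ = 270.
Step 4: Compare |C| = 138 to 270: satisfied.
The claimed |C| lies below the Hamming bound.


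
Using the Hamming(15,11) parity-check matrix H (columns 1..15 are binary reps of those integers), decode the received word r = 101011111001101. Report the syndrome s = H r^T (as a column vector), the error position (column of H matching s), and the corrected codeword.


s = (1, 0, 0, 1)^T, error position = 9, corrected codeword c = 101011110001101

Compute s = H r^T mod 2 one row at a time:
  s_1 = 1 + 1 + 0 + 0 + 1 + 1 + 0 + 1 = 5 ≡ 1 (mod 2).
  s_2 = 0 + 1 + 1 + 1 + 1 + 1 + 0 + 1 = 6 ≡ 0 (mod 2).
  s_3 = 0 + 1 + 1 + 1 + 0 + 0 + 0 + 1 = 4 ≡ 0 (mod 2).
  s_4 = 1 + 1 + 1 + 1 + 1 + 0 + 1 + 1 = 7 ≡ 1 (mod 2).
s = (1, 0, 0, 1)^T — this equals column 9 of H (binary 1001), so error is at position 9.
Correct: flip bit 9 of r = 101011111001101 to get c = 101011110001101.


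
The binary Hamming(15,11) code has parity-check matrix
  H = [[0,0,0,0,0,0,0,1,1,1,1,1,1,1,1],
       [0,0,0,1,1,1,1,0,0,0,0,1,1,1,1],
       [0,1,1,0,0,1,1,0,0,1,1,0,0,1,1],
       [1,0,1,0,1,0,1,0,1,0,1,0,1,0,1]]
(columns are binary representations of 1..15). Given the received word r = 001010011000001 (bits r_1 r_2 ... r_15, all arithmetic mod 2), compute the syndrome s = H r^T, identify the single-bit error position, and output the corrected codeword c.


s = (1, 0, 0, 0)^T, error position = 8, corrected codeword c = 001010001000001

Compute s = H r^T mod 2 one row at a time:
  s_1 = 1 + 1 + 0 + 0 + 0 + 0 + 0 + 1 = 3 ≡ 1 (mod 2).
  s_2 = 0 + 1 + 0 + 0 + 0 + 0 + 0 + 1 = 2 ≡ 0 (mod 2).
  s_3 = 0 + 1 + 0 + 0 + 0 + 0 + 0 + 1 = 2 ≡ 0 (mod 2).
  s_4 = 0 + 1 + 1 + 0 + 1 + 0 + 0 + 1 = 4 ≡ 0 (mod 2).
s = (1, 0, 0, 0)^T — this equals column 8 of H (binary 1000), so error is at position 8.
Correct: flip bit 8 of r = 001010011000001 to get c = 001010001000001.
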